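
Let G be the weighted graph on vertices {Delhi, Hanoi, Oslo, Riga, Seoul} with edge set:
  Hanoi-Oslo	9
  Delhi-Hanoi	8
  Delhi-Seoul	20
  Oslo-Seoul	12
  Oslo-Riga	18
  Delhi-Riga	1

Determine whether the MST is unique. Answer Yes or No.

Sort edges by weight, then run Kruskal:
Delhi-Riga (1): add — endpoints in different components.
Delhi-Hanoi (8): add — endpoints in different components.
Hanoi-Oslo (9): add — endpoints in different components.
Oslo-Seoul (12): add — endpoints in different components.
Every non-tree edge has weight strictly greater than the heaviest edge on the tree path between its endpoints, so the MST is unique.

Yes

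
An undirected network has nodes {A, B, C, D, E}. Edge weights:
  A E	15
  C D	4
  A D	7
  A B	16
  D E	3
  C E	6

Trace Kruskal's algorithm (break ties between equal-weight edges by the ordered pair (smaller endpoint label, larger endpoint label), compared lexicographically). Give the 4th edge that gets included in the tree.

Sort edges by weight, then run Kruskal:
D E (3): add. Components now {A} {B} {C} {D,E}
C D (4): add. Components now {A} {B} {C,D,E}
C E (6): skip — C and E already connected.
A D (7): add. Components now {A,C,D,E} {B}
A E (15): skip — A and E already connected.
A B (16): add. Components now {A,B,C,D,E}
The 4th edge added is A B.

A-B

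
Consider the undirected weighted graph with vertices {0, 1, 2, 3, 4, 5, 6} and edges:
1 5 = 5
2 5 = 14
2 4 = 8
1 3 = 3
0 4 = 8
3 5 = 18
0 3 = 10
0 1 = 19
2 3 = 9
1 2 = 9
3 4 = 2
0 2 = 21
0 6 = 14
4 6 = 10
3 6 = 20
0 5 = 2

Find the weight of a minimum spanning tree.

30

Prim, starting at 4.
Step 1: cheapest edge leaving the tree is 3 4 (2); add 3.
Step 2: cheapest edge leaving the tree is 1 3 (3); add 1.
Step 3: cheapest edge leaving the tree is 1 5 (5); add 5.
Step 4: cheapest edge leaving the tree is 0 5 (2); add 0.
Step 5: cheapest edge leaving the tree is 2 4 (8); add 2.
Step 6: cheapest edge leaving the tree is 4 6 (10); add 6.
MST edges: 3 4, 1 3, 1 5, 0 5, 2 4, 4 6; total weight 2+3+5+2+8+10 = 30.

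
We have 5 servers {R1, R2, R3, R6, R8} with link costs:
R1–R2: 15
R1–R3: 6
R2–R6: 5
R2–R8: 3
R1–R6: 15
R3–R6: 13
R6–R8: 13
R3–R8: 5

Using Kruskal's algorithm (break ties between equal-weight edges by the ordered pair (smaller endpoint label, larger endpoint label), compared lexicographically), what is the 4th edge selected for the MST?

Sort edges by weight, then run Kruskal:
R2–R8 (3): add. Components now {R2,R8} {R6} {R1} {R3}
R2–R6 (5): add. Components now {R2,R6,R8} {R1} {R3}
R3–R8 (5): add. Components now {R2,R3,R6,R8} {R1}
R1–R3 (6): add. Components now {R1,R2,R3,R6,R8}
The 4th edge added is R1–R3.

R1-R3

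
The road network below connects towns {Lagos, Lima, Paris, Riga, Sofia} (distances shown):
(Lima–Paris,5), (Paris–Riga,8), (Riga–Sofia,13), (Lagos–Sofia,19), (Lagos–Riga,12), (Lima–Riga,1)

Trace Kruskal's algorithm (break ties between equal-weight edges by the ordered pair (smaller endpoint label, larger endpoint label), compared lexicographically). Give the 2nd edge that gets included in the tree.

Sort edges by weight, then run Kruskal:
Lima–Riga (1): add — endpoints in different components.
Lima–Paris (5): add — endpoints in different components.
Paris–Riga (8): skip — Paris and Riga already connected.
Lagos–Riga (12): add — endpoints in different components.
Riga–Sofia (13): add — endpoints in different components.
The 2nd edge added is Lima–Paris.

Lima-Paris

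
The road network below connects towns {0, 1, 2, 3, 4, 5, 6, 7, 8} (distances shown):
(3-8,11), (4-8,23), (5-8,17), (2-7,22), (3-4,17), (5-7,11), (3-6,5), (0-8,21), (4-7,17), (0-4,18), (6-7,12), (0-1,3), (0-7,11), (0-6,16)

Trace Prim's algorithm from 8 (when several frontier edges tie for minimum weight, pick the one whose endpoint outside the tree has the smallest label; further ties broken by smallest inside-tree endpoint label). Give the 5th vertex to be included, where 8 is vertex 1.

Prim's algorithm from 8:
Step 1: cheapest edge leaving the tree is 3-8 (11); add 3.
Step 2: cheapest edge leaving the tree is 3-6 (5); add 6.
Step 3: cheapest edge leaving the tree is 6-7 (12); add 7.
Step 4: cheapest edge leaving the tree is 0-7 (11); add 0.
Step 5: cheapest edge leaving the tree is 0-1 (3); add 1.
Step 6: cheapest edge leaving the tree is 5-7 (11); add 5.
Step 7: cheapest edge leaving the tree is 3-4 (17); add 4.
Step 8: cheapest edge leaving the tree is 2-7 (22); add 2.
Vertex order: 8, 3, 6, 7, 0, 1, 5, 4, 2. The 5th vertex is 0.

0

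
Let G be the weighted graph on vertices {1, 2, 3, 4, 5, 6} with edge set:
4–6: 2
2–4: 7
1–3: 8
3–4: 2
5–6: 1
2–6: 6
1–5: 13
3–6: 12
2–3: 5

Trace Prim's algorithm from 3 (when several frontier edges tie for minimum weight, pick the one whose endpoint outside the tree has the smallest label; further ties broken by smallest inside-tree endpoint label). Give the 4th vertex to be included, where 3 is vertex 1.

5

Prim, starting at 3.
Step 1: cheapest edge leaving the tree is 3–4 (2); add 4.
Step 2: cheapest edge leaving the tree is 4–6 (2); add 6.
Step 3: cheapest edge leaving the tree is 5–6 (1); add 5.
Step 4: cheapest edge leaving the tree is 2–3 (5); add 2.
Step 5: cheapest edge leaving the tree is 1–3 (8); add 1.
Vertex order: 3, 4, 6, 5, 2, 1. The 4th vertex is 5.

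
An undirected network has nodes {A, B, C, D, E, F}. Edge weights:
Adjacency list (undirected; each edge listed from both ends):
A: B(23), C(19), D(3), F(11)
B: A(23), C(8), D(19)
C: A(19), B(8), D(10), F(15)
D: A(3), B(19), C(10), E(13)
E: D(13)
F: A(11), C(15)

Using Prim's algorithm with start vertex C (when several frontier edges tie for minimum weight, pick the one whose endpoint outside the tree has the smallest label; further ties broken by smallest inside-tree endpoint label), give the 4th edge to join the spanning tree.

Prim's algorithm from C:
Step 1: frontier [B–C 8, C–D 10, C–F 15, A–C 19] → take B–C (8); add B.
Step 2: frontier [B–D 19, A–B 23, C–D 10, C–F 15, A–C 19] → take C–D (10); add D.
Step 3: frontier [A–B 23, C–F 15, A–C 19, A–D 3, D–E 13] → take A–D (3); add A.
Step 4: frontier [A–F 11, C–F 15, D–E 13] → take A–F (11); add F.
Step 5: frontier [D–E 13] → take D–E (13); add E.
The 4th edge added is A–F.

A-F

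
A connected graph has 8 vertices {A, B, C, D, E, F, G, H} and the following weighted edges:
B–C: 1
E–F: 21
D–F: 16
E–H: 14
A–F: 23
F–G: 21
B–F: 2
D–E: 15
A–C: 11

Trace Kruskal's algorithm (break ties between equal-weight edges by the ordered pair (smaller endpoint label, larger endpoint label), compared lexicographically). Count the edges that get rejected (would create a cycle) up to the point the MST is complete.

Sort edges by weight, then run Kruskal:
B–C (1): add — endpoints in different components.
B–F (2): add — endpoints in different components.
A–C (11): add — endpoints in different components.
E–H (14): add — endpoints in different components.
D–E (15): add — endpoints in different components.
D–F (16): add — endpoints in different components.
E–F (21): skip — E and F already connected.
F–G (21): add — endpoints in different components.
Edges rejected before the tree was complete: 1.

1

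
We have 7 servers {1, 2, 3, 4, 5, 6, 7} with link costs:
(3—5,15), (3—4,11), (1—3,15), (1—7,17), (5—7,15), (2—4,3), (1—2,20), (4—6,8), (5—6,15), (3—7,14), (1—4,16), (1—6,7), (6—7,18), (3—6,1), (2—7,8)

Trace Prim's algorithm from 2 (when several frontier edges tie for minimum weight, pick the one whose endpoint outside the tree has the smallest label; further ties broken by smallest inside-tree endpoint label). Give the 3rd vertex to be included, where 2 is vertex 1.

6

Prim, starting at 2.
Step 1: cheapest edge leaving the tree is 2—4 (3); add 4.
Step 2: cheapest edge leaving the tree is 4—6 (8); add 6.
Step 3: cheapest edge leaving the tree is 3—6 (1); add 3.
Step 4: cheapest edge leaving the tree is 1—6 (7); add 1.
Step 5: cheapest edge leaving the tree is 2—7 (8); add 7.
Step 6: cheapest edge leaving the tree is 3—5 (15); add 5.
Vertex order: 2, 4, 6, 3, 1, 7, 5. The 3rd vertex is 6.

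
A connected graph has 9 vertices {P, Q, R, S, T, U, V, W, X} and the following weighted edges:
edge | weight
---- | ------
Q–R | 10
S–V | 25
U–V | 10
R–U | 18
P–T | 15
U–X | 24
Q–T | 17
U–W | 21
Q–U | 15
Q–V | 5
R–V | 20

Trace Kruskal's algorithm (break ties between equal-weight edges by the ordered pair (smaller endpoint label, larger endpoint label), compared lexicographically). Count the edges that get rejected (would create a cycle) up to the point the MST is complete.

Kruskal: consider edges lightest-first.
Q–V (5): add — endpoints in different components.
Q–R (10): add — endpoints in different components.
U–V (10): add — endpoints in different components.
P–T (15): add — endpoints in different components.
Q–U (15): skip — Q and U already connected.
Q–T (17): add — endpoints in different components.
R–U (18): skip — R and U already connected.
R–V (20): skip — R and V already connected.
U–W (21): add — endpoints in different components.
U–X (24): add — endpoints in different components.
S–V (25): add — endpoints in different components.
Edges rejected before the tree was complete: 3.

3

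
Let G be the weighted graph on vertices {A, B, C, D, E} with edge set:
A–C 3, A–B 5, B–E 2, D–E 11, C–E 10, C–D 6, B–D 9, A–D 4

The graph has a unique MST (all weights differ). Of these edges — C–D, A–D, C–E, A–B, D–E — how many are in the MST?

2

Kruskal: consider edges lightest-first.
B–E (2): add — endpoints in different components.
A–C (3): add — endpoints in different components.
A–D (4): add — endpoints in different components.
A–B (5): add — endpoints in different components.
MST edge set: {B–E, A–C, A–D, A–B}.
Of the listed edges, {A–D, A–B} are in the MST → 2.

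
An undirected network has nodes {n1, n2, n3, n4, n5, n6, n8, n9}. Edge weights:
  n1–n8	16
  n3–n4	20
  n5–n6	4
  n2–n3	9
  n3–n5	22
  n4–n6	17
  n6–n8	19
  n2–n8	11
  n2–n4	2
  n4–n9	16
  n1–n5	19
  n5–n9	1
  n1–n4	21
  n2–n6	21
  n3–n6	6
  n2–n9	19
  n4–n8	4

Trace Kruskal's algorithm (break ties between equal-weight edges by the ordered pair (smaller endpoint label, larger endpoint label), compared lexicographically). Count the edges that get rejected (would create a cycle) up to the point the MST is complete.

Sort edges by weight, then run Kruskal:
n5–n9 (1): add — endpoints in different components.
n2–n4 (2): add — endpoints in different components.
n4–n8 (4): add — endpoints in different components.
n5–n6 (4): add — endpoints in different components.
n3–n6 (6): add — endpoints in different components.
n2–n3 (9): add — endpoints in different components.
n2–n8 (11): skip — n8 and n2 already connected.
n1–n8 (16): add — endpoints in different components.
Edges rejected before the tree was complete: 1.

1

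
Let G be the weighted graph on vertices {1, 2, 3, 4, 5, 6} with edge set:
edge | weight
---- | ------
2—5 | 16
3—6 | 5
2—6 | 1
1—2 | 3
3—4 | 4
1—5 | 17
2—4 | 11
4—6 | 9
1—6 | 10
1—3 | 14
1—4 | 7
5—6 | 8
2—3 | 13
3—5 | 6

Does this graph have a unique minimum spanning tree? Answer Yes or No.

Yes

Kruskal's algorithm — process edges by increasing weight (ties by edge label):
2—6 (1): add. Components now {1} {2,6} {3} {4} {5}
1—2 (3): add. Components now {1,2,6} {3} {4} {5}
3—4 (4): add. Components now {1,2,6} {3,4} {5}
3—6 (5): add. Components now {1,2,3,4,6} {5}
3—5 (6): add. Components now {1,2,3,4,5,6}
Every non-tree edge has weight strictly greater than the heaviest edge on the tree path between its endpoints, so the MST is unique.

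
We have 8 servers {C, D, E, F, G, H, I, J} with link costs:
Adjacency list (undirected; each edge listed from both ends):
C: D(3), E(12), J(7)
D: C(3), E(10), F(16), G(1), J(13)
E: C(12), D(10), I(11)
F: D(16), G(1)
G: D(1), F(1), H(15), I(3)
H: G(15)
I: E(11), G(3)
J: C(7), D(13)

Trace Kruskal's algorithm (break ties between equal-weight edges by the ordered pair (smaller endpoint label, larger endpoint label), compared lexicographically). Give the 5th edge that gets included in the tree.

Kruskal's algorithm — process edges by increasing weight (ties by edge label):
D–G (1): add — endpoints in different components.
F–G (1): add — endpoints in different components.
C–D (3): add — endpoints in different components.
G–I (3): add — endpoints in different components.
C–J (7): add — endpoints in different components.
D–E (10): add — endpoints in different components.
E–I (11): skip — E and I already connected.
C–E (12): skip — C and E already connected.
D–J (13): skip — D and J already connected.
G–H (15): add — endpoints in different components.
The 5th edge added is C–J.

C-J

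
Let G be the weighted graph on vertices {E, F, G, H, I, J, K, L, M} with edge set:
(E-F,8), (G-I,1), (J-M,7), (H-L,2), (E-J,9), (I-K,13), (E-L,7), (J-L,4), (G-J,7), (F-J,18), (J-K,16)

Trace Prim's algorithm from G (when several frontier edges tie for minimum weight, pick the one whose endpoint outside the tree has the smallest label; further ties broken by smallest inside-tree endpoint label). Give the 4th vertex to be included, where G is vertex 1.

Prim's algorithm from G:
Step 1: cheapest edge leaving the tree is G-I (1); add I.
Step 2: cheapest edge leaving the tree is G-J (7); add J.
Step 3: cheapest edge leaving the tree is J-L (4); add L.
Step 4: cheapest edge leaving the tree is H-L (2); add H.
Step 5: cheapest edge leaving the tree is E-L (7); add E.
Step 6: cheapest edge leaving the tree is J-M (7); add M.
Step 7: cheapest edge leaving the tree is E-F (8); add F.
Step 8: cheapest edge leaving the tree is I-K (13); add K.
Vertex order: G, I, J, L, H, E, M, F, K. The 4th vertex is L.

L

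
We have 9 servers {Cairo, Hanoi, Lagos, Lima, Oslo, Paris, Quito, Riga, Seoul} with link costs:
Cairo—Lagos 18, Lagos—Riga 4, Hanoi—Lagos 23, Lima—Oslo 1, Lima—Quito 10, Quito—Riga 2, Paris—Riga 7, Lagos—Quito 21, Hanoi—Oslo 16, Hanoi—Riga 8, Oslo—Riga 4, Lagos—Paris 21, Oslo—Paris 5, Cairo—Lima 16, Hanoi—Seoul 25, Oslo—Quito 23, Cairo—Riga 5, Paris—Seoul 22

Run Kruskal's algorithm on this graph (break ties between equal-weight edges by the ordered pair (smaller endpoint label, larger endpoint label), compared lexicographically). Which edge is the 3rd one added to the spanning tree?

Lagos-Riga

Kruskal: consider edges lightest-first.
Lima—Oslo (1): add — endpoints in different components.
Quito—Riga (2): add — endpoints in different components.
Lagos—Riga (4): add — endpoints in different components.
Oslo—Riga (4): add — endpoints in different components.
Cairo—Riga (5): add — endpoints in different components.
Oslo—Paris (5): add — endpoints in different components.
Paris—Riga (7): skip — Riga and Paris already connected.
Hanoi—Riga (8): add — endpoints in different components.
Lima—Quito (10): skip — Quito and Lima already connected.
Cairo—Lima (16): skip — Lima and Cairo already connected.
Hanoi—Oslo (16): skip — Oslo and Hanoi already connected.
Cairo—Lagos (18): skip — Lagos and Cairo already connected.
Lagos—Paris (21): skip — Lagos and Paris already connected.
Lagos—Quito (21): skip — Lagos and Quito already connected.
Paris—Seoul (22): add — endpoints in different components.
The 3rd edge added is Lagos—Riga.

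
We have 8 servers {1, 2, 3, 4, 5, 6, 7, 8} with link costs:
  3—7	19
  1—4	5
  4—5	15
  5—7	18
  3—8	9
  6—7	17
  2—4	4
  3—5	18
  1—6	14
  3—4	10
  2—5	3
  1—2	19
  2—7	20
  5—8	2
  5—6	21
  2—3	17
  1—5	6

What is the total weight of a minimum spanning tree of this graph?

54

Grow the tree from 3 using Prim:
Step 1: cheapest edge leaving the tree is 3—8 (9); add 8.
Step 2: cheapest edge leaving the tree is 5—8 (2); add 5.
Step 3: cheapest edge leaving the tree is 2—5 (3); add 2.
Step 4: cheapest edge leaving the tree is 2—4 (4); add 4.
Step 5: cheapest edge leaving the tree is 1—4 (5); add 1.
Step 6: cheapest edge leaving the tree is 1—6 (14); add 6.
Step 7: cheapest edge leaving the tree is 6—7 (17); add 7.
MST edges: 3—8, 5—8, 2—5, 2—4, 1—4, 1—6, 6—7; total weight 9+2+3+4+5+14+17 = 54.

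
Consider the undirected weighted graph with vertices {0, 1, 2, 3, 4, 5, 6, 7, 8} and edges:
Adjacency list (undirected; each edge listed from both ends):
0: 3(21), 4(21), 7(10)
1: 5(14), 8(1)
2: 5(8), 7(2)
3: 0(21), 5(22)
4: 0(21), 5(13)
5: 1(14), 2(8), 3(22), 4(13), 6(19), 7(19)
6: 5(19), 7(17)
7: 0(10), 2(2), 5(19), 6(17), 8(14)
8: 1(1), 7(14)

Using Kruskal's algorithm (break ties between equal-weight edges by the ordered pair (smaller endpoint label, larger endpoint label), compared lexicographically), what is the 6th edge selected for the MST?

Sort edges by weight, then run Kruskal:
1 8 (1): add — endpoints in different components.
2 7 (2): add — endpoints in different components.
2 5 (8): add — endpoints in different components.
0 7 (10): add — endpoints in different components.
4 5 (13): add — endpoints in different components.
1 5 (14): add — endpoints in different components.
7 8 (14): skip — 7 and 8 already connected.
6 7 (17): add — endpoints in different components.
5 6 (19): skip — 5 and 6 already connected.
5 7 (19): skip — 5 and 7 already connected.
0 3 (21): add — endpoints in different components.
The 6th edge added is 1 5.

1-5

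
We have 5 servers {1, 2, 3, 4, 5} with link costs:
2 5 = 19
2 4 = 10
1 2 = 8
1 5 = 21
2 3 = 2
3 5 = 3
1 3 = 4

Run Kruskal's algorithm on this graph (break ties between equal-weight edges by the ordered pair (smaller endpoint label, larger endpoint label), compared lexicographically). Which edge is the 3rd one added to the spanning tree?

Kruskal's algorithm — process edges by increasing weight (ties by edge label):
2 3 (2): add — endpoints in different components.
3 5 (3): add — endpoints in different components.
1 3 (4): add — endpoints in different components.
1 2 (8): skip — 1 and 2 already connected.
2 4 (10): add — endpoints in different components.
The 3rd edge added is 1 3.

1-3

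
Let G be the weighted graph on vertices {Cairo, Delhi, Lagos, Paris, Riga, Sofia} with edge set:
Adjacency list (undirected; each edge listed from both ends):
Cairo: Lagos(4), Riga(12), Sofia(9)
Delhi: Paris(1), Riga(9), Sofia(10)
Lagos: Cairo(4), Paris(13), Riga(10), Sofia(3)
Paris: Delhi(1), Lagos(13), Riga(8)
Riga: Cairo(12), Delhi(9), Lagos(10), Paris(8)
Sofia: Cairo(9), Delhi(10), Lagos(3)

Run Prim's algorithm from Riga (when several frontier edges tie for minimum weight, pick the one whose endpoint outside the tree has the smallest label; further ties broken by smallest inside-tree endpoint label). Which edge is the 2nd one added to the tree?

Delhi-Paris

Grow the tree from Riga using Prim:
Step 1: cheapest edge leaving the tree is Paris–Riga (8); add Paris.
Step 2: cheapest edge leaving the tree is Delhi–Paris (1); add Delhi.
Step 3: cheapest edge leaving the tree is Lagos–Riga (10); add Lagos.
Step 4: cheapest edge leaving the tree is Lagos–Sofia (3); add Sofia.
Step 5: cheapest edge leaving the tree is Cairo–Lagos (4); add Cairo.
The 2nd edge added is Delhi–Paris.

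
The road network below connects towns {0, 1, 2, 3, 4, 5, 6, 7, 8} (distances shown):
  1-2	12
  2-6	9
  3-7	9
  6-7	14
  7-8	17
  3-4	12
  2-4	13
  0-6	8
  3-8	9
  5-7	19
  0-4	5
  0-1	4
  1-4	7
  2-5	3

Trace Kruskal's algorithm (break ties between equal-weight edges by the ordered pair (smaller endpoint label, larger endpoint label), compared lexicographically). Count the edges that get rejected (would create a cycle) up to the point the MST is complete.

2

Kruskal: consider edges lightest-first.
2-5 (3): add — endpoints in different components.
0-1 (4): add — endpoints in different components.
0-4 (5): add — endpoints in different components.
1-4 (7): skip — 1 and 4 already connected.
0-6 (8): add — endpoints in different components.
2-6 (9): add — endpoints in different components.
3-7 (9): add — endpoints in different components.
3-8 (9): add — endpoints in different components.
1-2 (12): skip — 1 and 2 already connected.
3-4 (12): add — endpoints in different components.
Edges rejected before the tree was complete: 2.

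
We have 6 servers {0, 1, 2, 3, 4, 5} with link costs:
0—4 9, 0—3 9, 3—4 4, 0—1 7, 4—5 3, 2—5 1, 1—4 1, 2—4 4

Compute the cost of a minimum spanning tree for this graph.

16

Kruskal: consider edges lightest-first.
1—4 (1): add — endpoints in different components.
2—5 (1): add — endpoints in different components.
4—5 (3): add — endpoints in different components.
2—4 (4): skip — 2 and 4 already connected.
3—4 (4): add — endpoints in different components.
0—1 (7): add — endpoints in different components.
MST edges: 1—4, 2—5, 4—5, 3—4, 0—1; total weight 1+1+3+4+7 = 16.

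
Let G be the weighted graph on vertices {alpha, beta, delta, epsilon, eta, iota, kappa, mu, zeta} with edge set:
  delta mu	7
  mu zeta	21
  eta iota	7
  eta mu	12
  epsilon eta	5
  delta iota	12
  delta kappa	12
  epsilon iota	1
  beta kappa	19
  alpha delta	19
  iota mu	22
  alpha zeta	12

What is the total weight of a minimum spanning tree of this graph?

87

Prim, starting at iota.
Step 1: frontier [epsilon iota 1, eta iota 7, delta iota 12, iota mu 22] → take epsilon iota (1); add epsilon.
Step 2: frontier [epsilon eta 5, eta iota 7, delta iota 12, iota mu 22] → take epsilon eta (5); add eta.
Step 3: frontier [eta mu 12, delta iota 12, iota mu 22] → take delta iota (12); add delta.
Step 4: frontier [delta mu 7, delta kappa 12, alpha delta 19, eta mu 12, iota mu 22] → take delta mu (7); add mu.
Step 5: frontier [delta kappa 12, alpha delta 19, mu zeta 21] → take delta kappa (12); add kappa.
Step 6: frontier [alpha delta 19, beta kappa 19, mu zeta 21] → take alpha delta (19); add alpha.
Step 7: frontier [alpha zeta 12, beta kappa 19, mu zeta 21] → take alpha zeta (12); add zeta.
Step 8: frontier [beta kappa 19] → take beta kappa (19); add beta.
MST edges: epsilon iota, epsilon eta, delta iota, delta mu, delta kappa, alpha delta, alpha zeta, beta kappa; total weight 1+5+12+7+12+19+12+19 = 87.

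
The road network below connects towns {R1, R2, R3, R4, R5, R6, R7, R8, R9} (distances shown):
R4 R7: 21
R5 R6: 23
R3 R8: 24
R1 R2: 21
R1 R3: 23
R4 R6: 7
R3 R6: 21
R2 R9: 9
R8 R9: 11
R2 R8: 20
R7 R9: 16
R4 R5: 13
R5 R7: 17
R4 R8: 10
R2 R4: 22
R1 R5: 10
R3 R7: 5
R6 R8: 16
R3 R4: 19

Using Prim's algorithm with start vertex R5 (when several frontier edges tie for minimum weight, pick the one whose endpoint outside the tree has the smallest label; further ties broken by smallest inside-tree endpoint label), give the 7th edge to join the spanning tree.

R7-R9

Grow the tree from R5 using Prim:
Step 1: cheapest edge leaving the tree is R1 R5 (10); add R1.
Step 2: cheapest edge leaving the tree is R4 R5 (13); add R4.
Step 3: cheapest edge leaving the tree is R4 R6 (7); add R6.
Step 4: cheapest edge leaving the tree is R4 R8 (10); add R8.
Step 5: cheapest edge leaving the tree is R8 R9 (11); add R9.
Step 6: cheapest edge leaving the tree is R2 R9 (9); add R2.
Step 7: cheapest edge leaving the tree is R7 R9 (16); add R7.
Step 8: cheapest edge leaving the tree is R3 R7 (5); add R3.
The 7th edge added is R7 R9.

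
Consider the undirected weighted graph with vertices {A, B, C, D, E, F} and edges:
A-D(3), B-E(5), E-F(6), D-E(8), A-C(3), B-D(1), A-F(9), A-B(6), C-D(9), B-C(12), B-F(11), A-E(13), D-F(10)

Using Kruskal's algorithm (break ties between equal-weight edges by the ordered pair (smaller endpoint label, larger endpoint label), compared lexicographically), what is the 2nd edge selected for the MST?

Kruskal's algorithm — process edges by increasing weight (ties by edge label):
B-D (1): add. Components now {A} {B,D} {C} {E} {F}
A-C (3): add. Components now {A,C} {B,D} {E} {F}
A-D (3): add. Components now {A,B,C,D} {E} {F}
B-E (5): add. Components now {A,B,C,D,E} {F}
A-B (6): skip — A and B already connected.
E-F (6): add. Components now {A,B,C,D,E,F}
The 2nd edge added is A-C.

A-C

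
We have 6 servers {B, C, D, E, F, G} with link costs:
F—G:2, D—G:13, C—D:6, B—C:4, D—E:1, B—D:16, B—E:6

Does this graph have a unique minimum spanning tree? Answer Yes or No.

No

Sort edges by weight, then run Kruskal:
D—E (1): add — endpoints in different components.
F—G (2): add — endpoints in different components.
B—C (4): add — endpoints in different components.
B—E (6): add — endpoints in different components.
C—D (6): skip — C and D already connected.
D—G (13): add — endpoints in different components.
Non-tree edge C—D has weight 6, equal to the heaviest edge on its tree cycle — swapping gives another MST of the same weight. Not unique.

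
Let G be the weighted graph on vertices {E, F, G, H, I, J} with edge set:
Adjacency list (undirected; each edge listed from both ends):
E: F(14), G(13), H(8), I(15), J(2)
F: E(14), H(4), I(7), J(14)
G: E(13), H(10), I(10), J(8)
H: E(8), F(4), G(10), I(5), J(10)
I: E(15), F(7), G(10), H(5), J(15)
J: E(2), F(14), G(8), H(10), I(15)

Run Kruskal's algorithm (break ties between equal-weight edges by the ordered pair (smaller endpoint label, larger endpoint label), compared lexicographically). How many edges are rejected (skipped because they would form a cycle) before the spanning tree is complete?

Kruskal: consider edges lightest-first.
E J (2): add. Components now {E,J} {F} {G} {H} {I}
F H (4): add. Components now {E,J} {F,H} {G} {I}
H I (5): add. Components now {E,J} {F,H,I} {G}
F I (7): skip — F and I already connected.
E H (8): add. Components now {E,F,H,I,J} {G}
G J (8): add. Components now {E,F,G,H,I,J}
Edges rejected before the tree was complete: 1.

1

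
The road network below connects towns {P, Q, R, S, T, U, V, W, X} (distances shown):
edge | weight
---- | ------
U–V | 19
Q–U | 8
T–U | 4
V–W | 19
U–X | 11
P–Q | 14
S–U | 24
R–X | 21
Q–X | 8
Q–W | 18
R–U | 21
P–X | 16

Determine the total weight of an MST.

Kruskal's algorithm — process edges by increasing weight (ties by edge label):
T–U (4): add — endpoints in different components.
Q–U (8): add — endpoints in different components.
Q–X (8): add — endpoints in different components.
U–X (11): skip — X and U already connected.
P–Q (14): add — endpoints in different components.
P–X (16): skip — P and X already connected.
Q–W (18): add — endpoints in different components.
U–V (19): add — endpoints in different components.
V–W (19): skip — V and W already connected.
R–U (21): add — endpoints in different components.
R–X (21): skip — R and X already connected.
S–U (24): add — endpoints in different components.
MST edges: T–U, Q–U, Q–X, P–Q, Q–W, U–V, R–U, S–U; total weight 4+8+8+14+18+19+21+24 = 116.

116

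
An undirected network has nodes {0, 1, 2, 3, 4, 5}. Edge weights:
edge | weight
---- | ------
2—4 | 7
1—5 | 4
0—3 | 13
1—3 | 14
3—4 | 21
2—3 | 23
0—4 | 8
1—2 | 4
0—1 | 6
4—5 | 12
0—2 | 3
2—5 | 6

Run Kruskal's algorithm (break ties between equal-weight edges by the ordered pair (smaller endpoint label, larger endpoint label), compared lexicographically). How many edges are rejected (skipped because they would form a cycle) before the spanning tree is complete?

Sort edges by weight, then run Kruskal:
0—2 (3): add. Components now {0,2} {1} {3} {4} {5}
1—2 (4): add. Components now {0,1,2} {3} {4} {5}
1—5 (4): add. Components now {0,1,2,5} {3} {4}
0—1 (6): skip — 0 and 1 already connected.
2—5 (6): skip — 2 and 5 already connected.
2—4 (7): add. Components now {0,1,2,4,5} {3}
0—4 (8): skip — 0 and 4 already connected.
4—5 (12): skip — 4 and 5 already connected.
0—3 (13): add. Components now {0,1,2,3,4,5}
Edges rejected before the tree was complete: 4.

4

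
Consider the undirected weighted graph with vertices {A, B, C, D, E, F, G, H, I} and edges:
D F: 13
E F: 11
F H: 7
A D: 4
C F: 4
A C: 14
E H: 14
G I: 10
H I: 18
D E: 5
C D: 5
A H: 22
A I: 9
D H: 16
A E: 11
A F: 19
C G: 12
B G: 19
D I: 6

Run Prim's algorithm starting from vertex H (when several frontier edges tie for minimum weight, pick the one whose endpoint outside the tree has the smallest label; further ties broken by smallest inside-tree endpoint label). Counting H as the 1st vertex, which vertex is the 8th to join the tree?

G

Grow the tree from H using Prim:
Step 1: cheapest edge leaving the tree is F H (7); add F.
Step 2: cheapest edge leaving the tree is C F (4); add C.
Step 3: cheapest edge leaving the tree is C D (5); add D.
Step 4: cheapest edge leaving the tree is A D (4); add A.
Step 5: cheapest edge leaving the tree is D E (5); add E.
Step 6: cheapest edge leaving the tree is D I (6); add I.
Step 7: cheapest edge leaving the tree is G I (10); add G.
Step 8: cheapest edge leaving the tree is B G (19); add B.
Vertex order: H, F, C, D, A, E, I, G, B. The 8th vertex is G.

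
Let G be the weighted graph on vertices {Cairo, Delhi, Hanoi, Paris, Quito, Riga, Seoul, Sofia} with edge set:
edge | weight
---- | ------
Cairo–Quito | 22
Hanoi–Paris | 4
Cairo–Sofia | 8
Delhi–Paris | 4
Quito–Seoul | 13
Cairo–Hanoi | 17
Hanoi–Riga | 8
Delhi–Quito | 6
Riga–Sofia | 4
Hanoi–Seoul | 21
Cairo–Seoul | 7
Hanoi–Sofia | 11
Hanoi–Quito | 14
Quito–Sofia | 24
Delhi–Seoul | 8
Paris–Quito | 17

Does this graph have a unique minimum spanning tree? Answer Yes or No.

Kruskal's algorithm — process edges by increasing weight (ties by edge label):
Delhi–Paris (4): add — endpoints in different components.
Hanoi–Paris (4): add — endpoints in different components.
Riga–Sofia (4): add — endpoints in different components.
Delhi–Quito (6): add — endpoints in different components.
Cairo–Seoul (7): add — endpoints in different components.
Cairo–Sofia (8): add — endpoints in different components.
Delhi–Seoul (8): add — endpoints in different components.
Non-tree edge Hanoi–Riga has weight 8, equal to the heaviest edge on its tree cycle — swapping gives another MST of the same weight. Not unique.

No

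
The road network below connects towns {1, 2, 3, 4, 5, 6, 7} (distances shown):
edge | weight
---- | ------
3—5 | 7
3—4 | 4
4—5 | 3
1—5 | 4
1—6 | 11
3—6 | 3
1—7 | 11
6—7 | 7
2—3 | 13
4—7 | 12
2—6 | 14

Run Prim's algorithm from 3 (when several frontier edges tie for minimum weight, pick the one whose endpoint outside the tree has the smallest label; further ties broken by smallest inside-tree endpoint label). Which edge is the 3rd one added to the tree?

4-5

Prim, starting at 3.
Step 1: cheapest edge leaving the tree is 3—6 (3); add 6.
Step 2: cheapest edge leaving the tree is 3—4 (4); add 4.
Step 3: cheapest edge leaving the tree is 4—5 (3); add 5.
Step 4: cheapest edge leaving the tree is 1—5 (4); add 1.
Step 5: cheapest edge leaving the tree is 6—7 (7); add 7.
Step 6: cheapest edge leaving the tree is 2—3 (13); add 2.
The 3rd edge added is 4—5.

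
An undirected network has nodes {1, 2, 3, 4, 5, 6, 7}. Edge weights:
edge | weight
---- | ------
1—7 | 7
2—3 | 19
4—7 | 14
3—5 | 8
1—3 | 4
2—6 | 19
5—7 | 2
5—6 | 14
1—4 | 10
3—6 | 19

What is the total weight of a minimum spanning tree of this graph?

56

Sort edges by weight, then run Kruskal:
5—7 (2): add — endpoints in different components.
1—3 (4): add — endpoints in different components.
1—7 (7): add — endpoints in different components.
3—5 (8): skip — 3 and 5 already connected.
1—4 (10): add — endpoints in different components.
4—7 (14): skip — 4 and 7 already connected.
5—6 (14): add — endpoints in different components.
2—3 (19): add — endpoints in different components.
MST edges: 5—7, 1—3, 1—7, 1—4, 5—6, 2—3; total weight 2+4+7+10+14+19 = 56.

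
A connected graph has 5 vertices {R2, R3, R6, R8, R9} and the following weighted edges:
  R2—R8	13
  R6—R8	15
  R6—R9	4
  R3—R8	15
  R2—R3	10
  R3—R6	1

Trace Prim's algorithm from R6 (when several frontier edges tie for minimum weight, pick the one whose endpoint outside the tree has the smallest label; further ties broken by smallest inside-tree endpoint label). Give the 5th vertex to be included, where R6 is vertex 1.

R8

Prim's algorithm from R6:
Step 1: frontier [R3—R6 1, R6—R9 4, R6—R8 15] → take R3—R6 (1); add R3.
Step 2: frontier [R2—R3 10, R3—R8 15, R6—R9 4, R6—R8 15] → take R6—R9 (4); add R9.
Step 3: frontier [R2—R3 10, R3—R8 15, R6—R8 15] → take R2—R3 (10); add R2.
Step 4: frontier [R2—R8 13, R3—R8 15, R6—R8 15] → take R2—R8 (13); add R8.
Vertex order: R6, R3, R9, R2, R8. The 5th vertex is R8.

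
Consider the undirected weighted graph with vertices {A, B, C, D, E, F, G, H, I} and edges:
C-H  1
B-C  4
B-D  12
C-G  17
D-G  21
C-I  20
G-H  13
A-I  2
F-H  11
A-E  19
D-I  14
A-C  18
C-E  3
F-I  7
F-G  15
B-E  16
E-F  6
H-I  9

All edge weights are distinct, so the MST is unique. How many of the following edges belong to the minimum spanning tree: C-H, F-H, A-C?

Kruskal: consider edges lightest-first.
C-H (1): add — endpoints in different components.
A-I (2): add — endpoints in different components.
C-E (3): add — endpoints in different components.
B-C (4): add — endpoints in different components.
E-F (6): add — endpoints in different components.
F-I (7): add — endpoints in different components.
H-I (9): skip — H and I already connected.
F-H (11): skip — F and H already connected.
B-D (12): add — endpoints in different components.
G-H (13): add — endpoints in different components.
MST edge set: {C-H, A-I, C-E, B-C, E-F, F-I, B-D, G-H}.
Of the listed edges, {C-H} are in the MST → 1.

1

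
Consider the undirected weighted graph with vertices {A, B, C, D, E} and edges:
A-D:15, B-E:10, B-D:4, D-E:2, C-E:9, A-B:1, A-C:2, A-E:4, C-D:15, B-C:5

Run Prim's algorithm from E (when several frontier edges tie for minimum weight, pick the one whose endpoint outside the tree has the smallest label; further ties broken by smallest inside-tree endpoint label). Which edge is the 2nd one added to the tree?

A-E

Grow the tree from E using Prim:
Step 1: frontier [D-E 2, A-E 4, C-E 9, B-E 10] → take D-E (2); add D.
Step 2: frontier [B-D 4, A-D 15, C-D 15, A-E 4, C-E 9, B-E 10] → take A-E (4); add A.
Step 3: frontier [A-B 1, A-C 2, B-D 4, C-D 15, C-E 9, B-E 10] → take A-B (1); add B.
Step 4: frontier [A-C 2, B-C 5, C-D 15, C-E 9] → take A-C (2); add C.
The 2nd edge added is A-E.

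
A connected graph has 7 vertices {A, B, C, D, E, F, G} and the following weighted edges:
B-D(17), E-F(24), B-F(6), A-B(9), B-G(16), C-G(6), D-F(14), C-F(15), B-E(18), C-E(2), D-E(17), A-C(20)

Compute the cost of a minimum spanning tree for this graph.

Sort edges by weight, then run Kruskal:
C-E (2): add. Components now {A} {B} {C,E} {D} {F} {G}
B-F (6): add. Components now {A} {B,F} {C,E} {D} {G}
C-G (6): add. Components now {A} {B,F} {C,E,G} {D}
A-B (9): add. Components now {A,B,F} {C,E,G} {D}
D-F (14): add. Components now {A,B,D,F} {C,E,G}
C-F (15): add. Components now {A,B,C,D,E,F,G}
MST edges: C-E, B-F, C-G, A-B, D-F, C-F; total weight 2+6+6+9+14+15 = 52.

52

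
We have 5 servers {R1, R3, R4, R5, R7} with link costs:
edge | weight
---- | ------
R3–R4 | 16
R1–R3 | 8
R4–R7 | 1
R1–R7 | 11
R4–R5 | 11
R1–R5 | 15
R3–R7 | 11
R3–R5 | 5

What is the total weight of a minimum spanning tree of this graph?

Kruskal: consider edges lightest-first.
R4–R7 (1): add — endpoints in different components.
R3–R5 (5): add — endpoints in different components.
R1–R3 (8): add — endpoints in different components.
R1–R7 (11): add — endpoints in different components.
MST edges: R4–R7, R3–R5, R1–R3, R1–R7; total weight 1+5+8+11 = 25.

25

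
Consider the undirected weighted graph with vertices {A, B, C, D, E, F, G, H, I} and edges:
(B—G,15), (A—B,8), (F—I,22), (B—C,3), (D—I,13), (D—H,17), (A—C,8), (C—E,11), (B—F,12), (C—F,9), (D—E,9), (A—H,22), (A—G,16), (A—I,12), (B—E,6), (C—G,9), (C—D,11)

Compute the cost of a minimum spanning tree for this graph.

Kruskal: consider edges lightest-first.
B—C (3): add — endpoints in different components.
B—E (6): add — endpoints in different components.
A—B (8): add — endpoints in different components.
A—C (8): skip — A and C already connected.
C—F (9): add — endpoints in different components.
C—G (9): add — endpoints in different components.
D—E (9): add — endpoints in different components.
C—D (11): skip — C and D already connected.
C—E (11): skip — C and E already connected.
A—I (12): add — endpoints in different components.
B—F (12): skip — B and F already connected.
D—I (13): skip — D and I already connected.
B—G (15): skip — B and G already connected.
A—G (16): skip — A and G already connected.
D—H (17): add — endpoints in different components.
MST edges: B—C, B—E, A—B, C—F, C—G, D—E, A—I, D—H; total weight 3+6+8+9+9+9+12+17 = 73.

73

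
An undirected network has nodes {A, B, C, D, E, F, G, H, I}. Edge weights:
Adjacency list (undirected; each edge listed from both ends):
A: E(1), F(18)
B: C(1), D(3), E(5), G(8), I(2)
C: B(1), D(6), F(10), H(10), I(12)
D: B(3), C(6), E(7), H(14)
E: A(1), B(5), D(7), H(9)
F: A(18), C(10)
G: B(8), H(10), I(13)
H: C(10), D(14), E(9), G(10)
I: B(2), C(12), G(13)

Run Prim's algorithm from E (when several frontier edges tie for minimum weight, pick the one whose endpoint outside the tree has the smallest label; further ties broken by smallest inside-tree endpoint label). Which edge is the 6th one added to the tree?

B-G

Grow the tree from E using Prim:
Step 1: cheapest edge leaving the tree is A—E (1); add A.
Step 2: cheapest edge leaving the tree is B—E (5); add B.
Step 3: cheapest edge leaving the tree is B—C (1); add C.
Step 4: cheapest edge leaving the tree is B—I (2); add I.
Step 5: cheapest edge leaving the tree is B—D (3); add D.
Step 6: cheapest edge leaving the tree is B—G (8); add G.
Step 7: cheapest edge leaving the tree is E—H (9); add H.
Step 8: cheapest edge leaving the tree is C—F (10); add F.
The 6th edge added is B—G.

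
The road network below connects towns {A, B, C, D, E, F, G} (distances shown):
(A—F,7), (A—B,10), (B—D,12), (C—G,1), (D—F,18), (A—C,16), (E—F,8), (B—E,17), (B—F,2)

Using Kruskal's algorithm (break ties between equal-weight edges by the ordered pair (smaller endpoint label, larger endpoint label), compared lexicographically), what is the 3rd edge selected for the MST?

A-F

Kruskal's algorithm — process edges by increasing weight (ties by edge label):
C—G (1): add — endpoints in different components.
B—F (2): add — endpoints in different components.
A—F (7): add — endpoints in different components.
E—F (8): add — endpoints in different components.
A—B (10): skip — A and B already connected.
B—D (12): add — endpoints in different components.
A—C (16): add — endpoints in different components.
The 3rd edge added is A—F.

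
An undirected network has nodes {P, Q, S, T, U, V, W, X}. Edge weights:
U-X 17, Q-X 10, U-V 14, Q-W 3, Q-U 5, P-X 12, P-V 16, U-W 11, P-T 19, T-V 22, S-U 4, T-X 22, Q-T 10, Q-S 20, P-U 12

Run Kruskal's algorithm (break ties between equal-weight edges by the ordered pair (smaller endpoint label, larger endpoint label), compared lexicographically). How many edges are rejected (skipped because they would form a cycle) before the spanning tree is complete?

Kruskal's algorithm — process edges by increasing weight (ties by edge label):
Q-W (3): add — endpoints in different components.
S-U (4): add — endpoints in different components.
Q-U (5): add — endpoints in different components.
Q-T (10): add — endpoints in different components.
Q-X (10): add — endpoints in different components.
U-W (11): skip — U and W already connected.
P-U (12): add — endpoints in different components.
P-X (12): skip — X and P already connected.
U-V (14): add — endpoints in different components.
Edges rejected before the tree was complete: 2.

2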